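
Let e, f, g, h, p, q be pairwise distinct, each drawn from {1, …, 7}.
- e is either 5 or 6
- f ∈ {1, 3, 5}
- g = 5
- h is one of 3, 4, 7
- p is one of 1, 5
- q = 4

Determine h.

g has just one choice, so g = 5. Strike 5 from e, f, p.
That leaves p = 1. So f can't be 1.
That leaves q = 4. Eliminate 4 elsewhere: h.
e must be 6 (only option left).
f's domain is down to {3}, so f = 3. So h can't be 3.
So h = 7.

7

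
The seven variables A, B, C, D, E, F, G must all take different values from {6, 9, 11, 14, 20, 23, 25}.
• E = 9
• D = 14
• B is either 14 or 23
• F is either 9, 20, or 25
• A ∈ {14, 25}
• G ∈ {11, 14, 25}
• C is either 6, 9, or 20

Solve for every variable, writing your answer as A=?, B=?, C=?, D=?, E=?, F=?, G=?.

D must be 14 (only option left). So A, B, G can't be 14.
E's domain is down to {9}, so E = 9. Remove 9 from C, F.
That leaves A = 25. Remove 25 from F, G.
That leaves B = 23.
F has just one choice, so F = 20. Remove 20 from C.
That leaves G = 11.
C's domain is down to {6}, so C = 6.

A=25, B=23, C=6, D=14, E=9, F=20, G=11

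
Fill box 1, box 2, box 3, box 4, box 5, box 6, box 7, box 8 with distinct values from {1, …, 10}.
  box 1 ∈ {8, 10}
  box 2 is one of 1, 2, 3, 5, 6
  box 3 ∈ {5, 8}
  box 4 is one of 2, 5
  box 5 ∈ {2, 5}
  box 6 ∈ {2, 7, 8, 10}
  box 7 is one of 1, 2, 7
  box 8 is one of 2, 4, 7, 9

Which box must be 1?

box 7

The 2 variables box 4 and box 5 are confined to {2, 5}, which locks those values in; drop them from box 2, box 3, box 6, box 7, box 8.
box 3 has just one choice, so box 3 = 8. So box 1, box 6 can't be 8.
That leaves box 1 = 10. Remove 10 from box 6.
box 6's domain is down to {7}, so box 6 = 7. Strike 7 from box 7, box 8.
So 1 goes to box 7.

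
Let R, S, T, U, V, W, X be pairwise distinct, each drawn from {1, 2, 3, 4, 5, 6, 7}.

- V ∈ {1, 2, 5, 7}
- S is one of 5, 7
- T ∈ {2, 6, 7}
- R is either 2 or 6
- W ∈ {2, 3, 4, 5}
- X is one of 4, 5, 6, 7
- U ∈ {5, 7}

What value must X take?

4

The 7 variables draw from only 7 values {1, 2, 3, 4, 5, 6, 7}, so each is used; only V can be 1, hence V = 1.
The 6 still-open variables draw from only 6 values {2, 3, 4, 5, 6, 7}, so each is used; only W can be 3, hence W = 3.
The 5 still-open variables together cover exactly {2, 4, 5, 6, 7} — 5 values for 5 variables — and 4 appears only in X's list, so X = 4.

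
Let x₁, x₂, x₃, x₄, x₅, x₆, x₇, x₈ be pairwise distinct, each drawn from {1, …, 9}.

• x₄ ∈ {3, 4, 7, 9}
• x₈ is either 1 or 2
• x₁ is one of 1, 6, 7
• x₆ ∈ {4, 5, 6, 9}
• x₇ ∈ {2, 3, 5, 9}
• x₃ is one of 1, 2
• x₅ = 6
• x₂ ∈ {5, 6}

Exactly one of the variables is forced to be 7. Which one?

x₅'s domain is down to {6}, so x₅ = 6. Eliminate 6 elsewhere: x₁, x₂, x₆.
x₂ has just one choice, so x₂ = 5. Remove 5 from x₆, x₇.
x₃ and x₈ between them cover only {1, 2} — a naked pair. Remove those values from x₁, x₇.
So 7 goes to x₁.

x₁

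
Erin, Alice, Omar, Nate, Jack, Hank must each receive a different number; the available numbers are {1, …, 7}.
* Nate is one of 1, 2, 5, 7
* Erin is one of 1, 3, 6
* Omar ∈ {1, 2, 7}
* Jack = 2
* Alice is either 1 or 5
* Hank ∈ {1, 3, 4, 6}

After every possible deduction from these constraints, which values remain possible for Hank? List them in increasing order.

Jack's domain is down to {2}, so Jack = 2. So Omar, Nate can't be 2.
Alice, Omar, Nate between them cover only {1, 5, 7} — a naked triple. Remove those values from Erin, Hank.
No further eliminations apply; Hank can still be any of 3, 4, 6.

3, 4, 6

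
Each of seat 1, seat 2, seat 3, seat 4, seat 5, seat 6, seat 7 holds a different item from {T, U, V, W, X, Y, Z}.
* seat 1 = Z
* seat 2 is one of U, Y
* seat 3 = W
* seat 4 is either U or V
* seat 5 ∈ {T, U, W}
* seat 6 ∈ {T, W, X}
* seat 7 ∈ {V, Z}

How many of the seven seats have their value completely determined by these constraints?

7

seat 1's domain is down to {Z}, so seat 1 = Z. Remove Z from seat 7.
That leaves seat 3 = W. Remove W from seat 5, seat 6.
seat 7 has just one choice, so seat 7 = V. So seat 4 can't be V.
seat 4 has just one choice, so seat 4 = U. So seat 2, seat 5 can't be U.
That leaves seat 5 = T. Eliminate T elsewhere: seat 6.
seat 6 has just one choice, so seat 6 = X.
That leaves seat 2 = Y.
Every seat is fixed: seat 1=Z, seat 2=Y, seat 3=W, seat 4=U, seat 5=T, seat 6=X, seat 7=V. That makes 7.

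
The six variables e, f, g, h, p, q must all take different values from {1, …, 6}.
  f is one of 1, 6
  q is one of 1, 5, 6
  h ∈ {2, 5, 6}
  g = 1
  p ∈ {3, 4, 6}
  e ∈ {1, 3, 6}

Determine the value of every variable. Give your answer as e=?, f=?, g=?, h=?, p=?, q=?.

e=3, f=6, g=1, h=2, p=4, q=5

g has just one choice, so g = 1. Strike 1 from e, f, q.
That leaves f = 6. Remove 6 from e, h, p, q.
That leaves q = 5. Strike 5 from h.
e's domain is down to {3}, so e = 3. Remove 3 from p.
h's domain is down to {2}, so h = 2.
p has just one choice, so p = 4.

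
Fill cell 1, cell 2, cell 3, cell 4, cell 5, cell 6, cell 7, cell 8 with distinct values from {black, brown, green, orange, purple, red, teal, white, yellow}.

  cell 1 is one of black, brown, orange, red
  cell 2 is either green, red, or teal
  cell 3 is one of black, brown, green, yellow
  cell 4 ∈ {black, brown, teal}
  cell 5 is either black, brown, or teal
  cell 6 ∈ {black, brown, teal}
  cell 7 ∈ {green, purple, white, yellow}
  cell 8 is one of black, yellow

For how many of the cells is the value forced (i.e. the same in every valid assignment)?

4

The 3 variables cell 4, cell 5, cell 6 are confined to {black, brown, teal}, which locks those values in; drop them from cell 1, cell 2, cell 3, cell 8.
cell 8's domain is down to {yellow}, so cell 8 = yellow. So cell 3, cell 7 can't be yellow.
cell 3 has just one choice, so cell 3 = green. So cell 2, cell 7 can't be green.
cell 2 must be red (only option left). Eliminate red elsewhere: cell 1.
cell 1 has just one choice, so cell 1 = orange.
Determined: cell 1=orange, cell 2=red, cell 3=green, cell 8=yellow. The other cells each still have more than one consistent value. That makes 4.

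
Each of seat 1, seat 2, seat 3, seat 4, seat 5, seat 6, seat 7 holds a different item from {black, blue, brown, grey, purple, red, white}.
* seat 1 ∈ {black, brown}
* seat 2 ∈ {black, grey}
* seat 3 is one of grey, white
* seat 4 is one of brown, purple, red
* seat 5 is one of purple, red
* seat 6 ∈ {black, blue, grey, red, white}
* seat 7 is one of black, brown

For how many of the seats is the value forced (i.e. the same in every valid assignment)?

Among the 7 variables, blue fits only seat 6 (and all 7 values in {black, blue, brown, grey, purple, red, white} must be used), so seat 6 = blue.
Among the 6 still-open variables, white fits only seat 3 (and all 6 values in {black, brown, grey, purple, red, white} must be used), so seat 3 = white.
The 5 still-open variables draw from only 5 values {black, brown, grey, purple, red}, so each is used; only seat 2 can be grey, hence seat 2 = grey.
seat 1 and seat 7 share exactly the 2 values {black, brown}; by pigeonhole those values go to them, so strike black, brown from seat 4.
Determined: seat 2=grey, seat 3=white, seat 6=blue. The other seats each still have more than one consistent value. That makes 3.

3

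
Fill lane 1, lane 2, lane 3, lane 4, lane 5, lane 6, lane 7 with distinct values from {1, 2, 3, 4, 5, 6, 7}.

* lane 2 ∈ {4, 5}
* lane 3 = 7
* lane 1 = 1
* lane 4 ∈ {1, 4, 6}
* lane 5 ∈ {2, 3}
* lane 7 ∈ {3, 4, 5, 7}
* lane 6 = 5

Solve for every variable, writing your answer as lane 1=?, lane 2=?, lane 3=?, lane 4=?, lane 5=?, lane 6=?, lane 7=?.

lane 1's domain is down to {1}, so lane 1 = 1. So lane 4 can't be 1.
lane 3 must be 7 (only option left). Eliminate 7 elsewhere: lane 7.
lane 6 must be 5 (only option left). Eliminate 5 elsewhere: lane 2, lane 7.
lane 2's domain is down to {4}, so lane 2 = 4. Eliminate 4 elsewhere: lane 4, lane 7.
lane 4's domain is down to {6}, so lane 4 = 6.
lane 7 has just one choice, so lane 7 = 3. Remove 3 from lane 5.
lane 5's domain is down to {2}, so lane 5 = 2.

lane 1=1, lane 2=4, lane 3=7, lane 4=6, lane 5=2, lane 6=5, lane 7=3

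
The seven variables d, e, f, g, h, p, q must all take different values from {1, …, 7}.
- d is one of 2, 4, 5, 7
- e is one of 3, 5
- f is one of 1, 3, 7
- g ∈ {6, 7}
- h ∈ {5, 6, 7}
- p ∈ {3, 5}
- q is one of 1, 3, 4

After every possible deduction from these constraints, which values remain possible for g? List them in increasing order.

6, 7

Among the 7 variables, 2 fits only d (and all 7 values in {1, 2, 3, 4, 5, 6, 7} must be used), so d = 2.
The 6 still-open variables draw from only 6 values {1, 3, 4, 5, 6, 7}, so each is used; only q can be 4, hence q = 4.
The 5 still-open variables draw from only 5 values {1, 3, 5, 6, 7}, so each is used; only f can be 1, hence f = 1.
e and p between them cover only {3, 5} — a naked pair. Remove those values from h.
No further eliminations apply; g can still be any of 6, 7.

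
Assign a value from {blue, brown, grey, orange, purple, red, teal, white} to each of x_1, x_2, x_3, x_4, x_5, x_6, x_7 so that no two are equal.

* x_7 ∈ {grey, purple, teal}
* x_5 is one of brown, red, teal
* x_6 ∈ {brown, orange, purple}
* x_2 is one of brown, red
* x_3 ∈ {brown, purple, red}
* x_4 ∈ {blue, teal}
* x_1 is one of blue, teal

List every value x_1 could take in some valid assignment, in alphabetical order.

The 7 variables draw from only 7 values {blue, brown, grey, orange, purple, red, teal}, so each is used; only x_7 can be grey, hence x_7 = grey.
The 6 still-open variables draw from only 6 values {blue, brown, orange, purple, red, teal}, so each is used; only x_6 can be orange, hence x_6 = orange.
The 5 still-open variables together cover exactly {blue, brown, purple, red, teal} — 5 values for 5 variables — and purple appears only in x_3's list, so x_3 = purple.
The 2 variables x_1 and x_4 are confined to {blue, teal}, which locks those values in; drop them from x_5.
No further eliminations apply; x_1 can still be any of blue, teal.

blue, teal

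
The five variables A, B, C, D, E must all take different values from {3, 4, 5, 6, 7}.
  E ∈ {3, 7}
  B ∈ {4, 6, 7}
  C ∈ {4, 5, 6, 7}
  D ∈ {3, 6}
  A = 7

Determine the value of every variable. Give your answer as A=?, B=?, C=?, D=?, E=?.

A has just one choice, so A = 7. So B, C, E can't be 7.
E must be 3 (only option left). Strike 3 from D.
D has just one choice, so D = 6. Strike 6 from B, C.
B has just one choice, so B = 4. Strike 4 from C.
C must be 5 (only option left).

A=7, B=4, C=5, D=6, E=3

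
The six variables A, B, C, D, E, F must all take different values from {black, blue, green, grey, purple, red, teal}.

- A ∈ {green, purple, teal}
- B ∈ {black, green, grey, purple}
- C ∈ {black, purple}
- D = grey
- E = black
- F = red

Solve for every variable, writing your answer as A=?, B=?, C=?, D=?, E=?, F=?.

D's domain is down to {grey}, so D = grey. Remove grey from B.
That leaves E = black. So B, C can't be black.
F must be red (only option left).
C has just one choice, so C = purple. Strike purple from A, B.
B's domain is down to {green}, so B = green. Remove green from A.
A has just one choice, so A = teal.

A=teal, B=green, C=purple, D=grey, E=black, F=red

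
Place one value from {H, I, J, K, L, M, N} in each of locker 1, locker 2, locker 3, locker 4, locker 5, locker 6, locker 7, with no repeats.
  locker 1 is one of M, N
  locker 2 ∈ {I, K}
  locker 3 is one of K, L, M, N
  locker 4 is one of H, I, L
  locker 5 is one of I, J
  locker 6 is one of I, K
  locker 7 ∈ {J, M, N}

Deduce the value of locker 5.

J

The 7 variables together cover exactly {H, I, J, K, L, M, N} — 7 values for 7 variables — and H appears only in locker 4's list, so locker 4 = H.
Among the 6 still-open variables, L fits only locker 3 (and all 6 values in {I, J, K, L, M, N} must be used), so locker 3 = L.
The 2 variables locker 2 and locker 6 are confined to {I, K}, which locks those values in; drop them from locker 5.
So locker 5 = J.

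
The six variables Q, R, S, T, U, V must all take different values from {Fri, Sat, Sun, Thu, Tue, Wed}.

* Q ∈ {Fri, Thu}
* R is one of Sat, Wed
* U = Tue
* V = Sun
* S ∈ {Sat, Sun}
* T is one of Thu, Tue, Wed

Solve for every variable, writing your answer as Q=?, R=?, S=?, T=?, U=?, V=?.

Q=Fri, R=Wed, S=Sat, T=Thu, U=Tue, V=Sun

U must be Tue (only option left). So T can't be Tue.
V has just one choice, so V = Sun. Eliminate Sun elsewhere: S.
S's domain is down to {Sat}, so S = Sat. Eliminate Sat elsewhere: R.
R has just one choice, so R = Wed. Eliminate Wed elsewhere: T.
T's domain is down to {Thu}, so T = Thu. So Q can't be Thu.
That leaves Q = Fri.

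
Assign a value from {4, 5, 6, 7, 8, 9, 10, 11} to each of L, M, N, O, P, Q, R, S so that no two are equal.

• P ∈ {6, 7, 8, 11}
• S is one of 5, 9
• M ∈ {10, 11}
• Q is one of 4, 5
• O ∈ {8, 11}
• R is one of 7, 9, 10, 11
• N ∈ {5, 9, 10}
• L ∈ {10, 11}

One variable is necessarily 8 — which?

O

The 8 variables together cover exactly {4, 5, 6, 7, 8, 9, 10, 11} — 8 values for 8 variables — and 4 appears only in Q's list, so Q = 4.
The 7 still-open variables draw from only 7 values {5, 6, 7, 8, 9, 10, 11}, so each is used; only P can be 6, hence P = 6.
Among the 6 still-open variables, 7 fits only R (and all 6 values in {5, 7, 8, 9, 10, 11} must be used), so R = 7.
Among the 5 still-open variables, 8 fits only O (and all 5 values in {5, 8, 9, 10, 11} must be used), so O = 8.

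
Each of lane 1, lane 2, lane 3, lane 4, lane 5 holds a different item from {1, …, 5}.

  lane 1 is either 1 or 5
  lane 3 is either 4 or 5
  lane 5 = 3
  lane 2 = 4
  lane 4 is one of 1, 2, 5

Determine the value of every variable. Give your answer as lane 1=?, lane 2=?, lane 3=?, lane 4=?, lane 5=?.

lane 1=1, lane 2=4, lane 3=5, lane 4=2, lane 5=3

lane 2 has just one choice, so lane 2 = 4. So lane 3 can't be 4.
lane 3 has just one choice, so lane 3 = 5. So lane 1, lane 4 can't be 5.
lane 5's domain is down to {3}, so lane 5 = 3.
lane 1 has just one choice, so lane 1 = 1. Remove 1 from lane 4.
That leaves lane 4 = 2.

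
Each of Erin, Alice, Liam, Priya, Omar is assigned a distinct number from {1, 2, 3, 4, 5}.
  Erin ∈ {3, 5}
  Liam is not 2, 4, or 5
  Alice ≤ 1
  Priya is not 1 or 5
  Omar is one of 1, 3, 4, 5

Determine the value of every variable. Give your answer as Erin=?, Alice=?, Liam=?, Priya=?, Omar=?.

Erin=5, Alice=1, Liam=3, Priya=2, Omar=4

Alice's domain is down to {1}, so Alice = 1. Remove 1 from Liam, Omar.
Liam has just one choice, so Liam = 3. Remove 3 from Erin, Priya, Omar.
Erin has just one choice, so Erin = 5. Strike 5 from Omar.
Omar has just one choice, so Omar = 4. Strike 4 from Priya.
Priya's domain is down to {2}, so Priya = 2.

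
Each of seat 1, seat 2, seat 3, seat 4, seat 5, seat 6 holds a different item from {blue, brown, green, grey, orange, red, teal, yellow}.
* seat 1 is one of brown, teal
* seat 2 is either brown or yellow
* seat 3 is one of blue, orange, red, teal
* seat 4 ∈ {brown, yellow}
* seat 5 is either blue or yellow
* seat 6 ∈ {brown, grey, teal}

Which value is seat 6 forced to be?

grey

seat 2 and seat 4 share exactly the 2 values {brown, yellow}; by pigeonhole those values go to them, so strike brown, yellow from seat 1, seat 5, seat 6.
seat 1 must be teal (only option left). So seat 3, seat 6 can't be teal.
So seat 6 = grey.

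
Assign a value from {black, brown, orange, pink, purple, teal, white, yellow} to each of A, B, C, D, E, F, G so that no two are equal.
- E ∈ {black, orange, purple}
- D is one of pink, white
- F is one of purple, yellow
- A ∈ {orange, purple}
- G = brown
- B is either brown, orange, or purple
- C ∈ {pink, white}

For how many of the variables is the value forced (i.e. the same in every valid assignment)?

G's domain is down to {brown}, so G = brown. Eliminate brown elsewhere: B.
Among the 6 still-open variables, black fits only E (and all 6 values in {black, orange, pink, purple, white, yellow} must be used), so E = black.
The 5 still-open variables draw from only 5 values {orange, pink, purple, white, yellow}, so each is used; only F can be yellow, hence F = yellow.
Determined: E=black, F=yellow, G=brown. The other variables each still have more than one consistent value. That makes 3.

3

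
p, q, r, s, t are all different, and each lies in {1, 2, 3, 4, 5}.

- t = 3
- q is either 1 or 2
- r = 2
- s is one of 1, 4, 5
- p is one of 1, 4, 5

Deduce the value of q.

r has just one choice, so r = 2. Eliminate 2 elsewhere: q.
So q = 1.

1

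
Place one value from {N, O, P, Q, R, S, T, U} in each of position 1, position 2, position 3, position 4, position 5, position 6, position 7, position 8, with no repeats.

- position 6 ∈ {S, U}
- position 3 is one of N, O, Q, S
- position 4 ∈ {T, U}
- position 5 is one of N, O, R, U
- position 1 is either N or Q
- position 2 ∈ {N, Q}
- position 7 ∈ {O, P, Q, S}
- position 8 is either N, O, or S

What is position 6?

The 8 variables draw from only 8 values {N, O, P, Q, R, S, T, U}, so each is used; only position 7 can be P, hence position 7 = P.
The 7 still-open variables draw from only 7 values {N, O, Q, R, S, T, U}, so each is used; only position 5 can be R, hence position 5 = R.
The 6 still-open variables draw from only 6 values {N, O, Q, S, T, U}, so each is used; only position 4 can be T, hence position 4 = T.
Among the 5 still-open variables, U fits only position 6 (and all 5 values in {N, O, Q, S, U} must be used), so position 6 = U.

U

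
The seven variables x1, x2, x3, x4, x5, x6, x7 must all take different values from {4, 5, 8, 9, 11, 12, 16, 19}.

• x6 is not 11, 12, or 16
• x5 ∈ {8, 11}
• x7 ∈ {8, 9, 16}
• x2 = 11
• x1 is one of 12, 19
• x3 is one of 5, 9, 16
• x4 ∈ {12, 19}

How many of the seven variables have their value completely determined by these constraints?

2

x2 must be 11 (only option left). So x5 can't be 11.
That leaves x5 = 8. Remove 8 from x6, x7.
x1 and x4 between them cover only {12, 19} — a naked pair. Remove those values from x6.
Determined: x2=11, x5=8. The other variables each still have more than one consistent value. That makes 2.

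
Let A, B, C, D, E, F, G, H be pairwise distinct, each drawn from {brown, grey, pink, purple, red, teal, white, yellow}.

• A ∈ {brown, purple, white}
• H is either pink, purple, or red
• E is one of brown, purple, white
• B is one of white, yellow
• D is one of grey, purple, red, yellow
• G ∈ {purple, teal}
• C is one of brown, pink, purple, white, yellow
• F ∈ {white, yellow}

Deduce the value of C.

pink

The 8 variables together cover exactly {brown, grey, pink, purple, red, teal, white, yellow} — 8 values for 8 variables — and grey appears only in D's list, so D = grey.
Among the 7 still-open variables, red fits only H (and all 7 values in {brown, pink, purple, red, teal, white, yellow} must be used), so H = red.
The 6 still-open variables draw from only 6 values {brown, pink, purple, teal, white, yellow}, so each is used; only C can be pink, hence C = pink.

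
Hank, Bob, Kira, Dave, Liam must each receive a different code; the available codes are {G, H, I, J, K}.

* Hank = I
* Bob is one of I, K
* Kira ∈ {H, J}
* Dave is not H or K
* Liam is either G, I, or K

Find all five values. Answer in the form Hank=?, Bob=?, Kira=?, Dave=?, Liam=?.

Hank=I, Bob=K, Kira=H, Dave=J, Liam=G

Hank has just one choice, so Hank = I. So Bob, Dave, Liam can't be I.
Bob has just one choice, so Bob = K. Remove K from Liam.
Liam has just one choice, so Liam = G. So Dave can't be G.
Dave's domain is down to {J}, so Dave = J. Eliminate J elsewhere: Kira.
Kira must be H (only option left).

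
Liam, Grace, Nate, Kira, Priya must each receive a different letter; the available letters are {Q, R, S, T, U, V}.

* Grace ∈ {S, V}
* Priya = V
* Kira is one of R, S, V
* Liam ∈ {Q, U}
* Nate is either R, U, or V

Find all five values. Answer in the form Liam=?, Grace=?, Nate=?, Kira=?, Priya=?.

Priya must be V (only option left). Eliminate V elsewhere: Grace, Nate, Kira.
That leaves Grace = S. Eliminate S elsewhere: Kira.
Kira's domain is down to {R}, so Kira = R. Strike R from Nate.
Nate's domain is down to {U}, so Nate = U. Eliminate U elsewhere: Liam.
Liam must be Q (only option left).

Liam=Q, Grace=S, Nate=U, Kira=R, Priya=V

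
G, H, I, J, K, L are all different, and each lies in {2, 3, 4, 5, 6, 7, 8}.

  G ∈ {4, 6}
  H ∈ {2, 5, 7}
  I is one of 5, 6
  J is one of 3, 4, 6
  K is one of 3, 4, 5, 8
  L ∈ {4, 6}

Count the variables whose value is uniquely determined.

3

The 2 variables G and L are confined to {4, 6}, which locks those values in; drop them from I, J, K.
I must be 5 (only option left). Remove 5 from H, K.
J's domain is down to {3}, so J = 3. Strike 3 from K.
That leaves K = 8.
Determined: I=5, J=3, K=8. The other variables each still have more than one consistent value. That makes 3.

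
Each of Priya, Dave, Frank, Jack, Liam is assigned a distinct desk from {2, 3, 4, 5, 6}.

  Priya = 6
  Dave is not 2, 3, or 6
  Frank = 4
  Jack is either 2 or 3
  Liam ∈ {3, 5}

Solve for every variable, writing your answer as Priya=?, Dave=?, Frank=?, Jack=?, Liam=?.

Priya=6, Dave=5, Frank=4, Jack=2, Liam=3

Priya's domain is down to {6}, so Priya = 6.
Frank has just one choice, so Frank = 4. Strike 4 from Dave.
Dave has just one choice, so Dave = 5. Remove 5 from Liam.
Liam must be 3 (only option left). Eliminate 3 elsewhere: Jack.
Jack must be 2 (only option left).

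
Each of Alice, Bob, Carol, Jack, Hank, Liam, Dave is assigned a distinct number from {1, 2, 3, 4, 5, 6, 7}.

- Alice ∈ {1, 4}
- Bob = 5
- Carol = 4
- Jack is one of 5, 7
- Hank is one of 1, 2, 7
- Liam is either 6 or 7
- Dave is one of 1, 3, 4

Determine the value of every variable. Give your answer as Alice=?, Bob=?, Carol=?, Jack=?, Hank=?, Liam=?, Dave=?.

Bob has just one choice, so Bob = 5. Strike 5 from Jack.
Carol must be 4 (only option left). Strike 4 from Alice, Dave.
Jack must be 7 (only option left). Strike 7 from Hank, Liam.
Liam has just one choice, so Liam = 6.
That leaves Alice = 1. Remove 1 from Hank, Dave.
That leaves Hank = 2.
Dave must be 3 (only option left).

Alice=1, Bob=5, Carol=4, Jack=7, Hank=2, Liam=6, Dave=3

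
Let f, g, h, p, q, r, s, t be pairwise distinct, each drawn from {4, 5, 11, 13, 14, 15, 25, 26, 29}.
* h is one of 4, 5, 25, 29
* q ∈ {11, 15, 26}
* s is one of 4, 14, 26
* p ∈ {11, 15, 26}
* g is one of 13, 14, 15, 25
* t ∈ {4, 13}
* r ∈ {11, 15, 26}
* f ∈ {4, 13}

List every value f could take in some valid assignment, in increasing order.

The 2 variables f and t are confined to {4, 13}, which locks those values in; drop them from g, h, s.
The 3 variables p, q, r are confined to {11, 15, 26}, which locks those values in; drop them from g, s.
s has just one choice, so s = 14. Strike 14 from g.
g's domain is down to {25}, so g = 25. Remove 25 from h.
No further eliminations apply; f can still be any of 4, 13.

4, 13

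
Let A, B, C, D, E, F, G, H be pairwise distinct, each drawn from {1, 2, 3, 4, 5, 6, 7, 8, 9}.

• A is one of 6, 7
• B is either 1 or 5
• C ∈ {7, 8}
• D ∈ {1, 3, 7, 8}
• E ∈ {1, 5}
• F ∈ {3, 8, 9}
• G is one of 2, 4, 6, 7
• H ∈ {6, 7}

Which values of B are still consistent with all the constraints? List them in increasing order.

1, 5

A and H between them cover only {6, 7} — a naked pair. Remove those values from C, D, G.
C's domain is down to {8}, so C = 8. So D, F can't be 8.
B and E between them cover only {1, 5} — a naked pair. Remove those values from D.
D must be 3 (only option left). Strike 3 from F.
F must be 9 (only option left).
No further eliminations apply; B can still be any of 1, 5.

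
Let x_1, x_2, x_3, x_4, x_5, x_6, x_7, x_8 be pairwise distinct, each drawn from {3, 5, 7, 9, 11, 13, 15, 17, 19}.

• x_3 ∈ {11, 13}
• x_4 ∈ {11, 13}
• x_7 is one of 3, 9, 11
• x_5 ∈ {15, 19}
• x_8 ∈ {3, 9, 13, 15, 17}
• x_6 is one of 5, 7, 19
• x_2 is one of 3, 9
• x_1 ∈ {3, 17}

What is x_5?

x_3 and x_4 between them cover only {11, 13} — a naked pair. Remove those values from x_7, x_8.
x_2 and x_7 share exactly the 2 values {3, 9}; by pigeonhole those values go to them, so strike 3, 9 from x_1, x_8.
That leaves x_1 = 17. Remove 17 from x_8.
That leaves x_8 = 15. Remove 15 from x_5.
So x_5 = 19.

19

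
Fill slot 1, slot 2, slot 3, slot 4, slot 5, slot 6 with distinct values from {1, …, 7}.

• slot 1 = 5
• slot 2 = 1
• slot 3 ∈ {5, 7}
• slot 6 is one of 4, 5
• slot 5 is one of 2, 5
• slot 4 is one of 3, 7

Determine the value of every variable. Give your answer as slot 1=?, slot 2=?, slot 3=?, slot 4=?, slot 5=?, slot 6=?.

slot 1 has just one choice, so slot 1 = 5. Remove 5 from slot 3, slot 5, slot 6.
That leaves slot 2 = 1.
slot 3's domain is down to {7}, so slot 3 = 7. Remove 7 from slot 4.
That leaves slot 4 = 3.
slot 5's domain is down to {2}, so slot 5 = 2.
slot 6 must be 4 (only option left).

slot 1=5, slot 2=1, slot 3=7, slot 4=3, slot 5=2, slot 6=4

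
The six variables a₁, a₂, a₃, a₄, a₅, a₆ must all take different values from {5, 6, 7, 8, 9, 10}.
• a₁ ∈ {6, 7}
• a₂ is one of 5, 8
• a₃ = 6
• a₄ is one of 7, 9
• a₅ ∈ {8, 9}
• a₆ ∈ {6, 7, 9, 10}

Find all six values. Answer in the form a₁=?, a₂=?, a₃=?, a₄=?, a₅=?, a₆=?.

a₃ has just one choice, so a₃ = 6. Eliminate 6 elsewhere: a₁, a₆.
a₁ has just one choice, so a₁ = 7. Strike 7 from a₄, a₆.
a₄'s domain is down to {9}, so a₄ = 9. So a₅, a₆ can't be 9.
That leaves a₅ = 8. Remove 8 from a₂.
That leaves a₆ = 10.
a₂ must be 5 (only option left).

a₁=7, a₂=5, a₃=6, a₄=9, a₅=8, a₆=10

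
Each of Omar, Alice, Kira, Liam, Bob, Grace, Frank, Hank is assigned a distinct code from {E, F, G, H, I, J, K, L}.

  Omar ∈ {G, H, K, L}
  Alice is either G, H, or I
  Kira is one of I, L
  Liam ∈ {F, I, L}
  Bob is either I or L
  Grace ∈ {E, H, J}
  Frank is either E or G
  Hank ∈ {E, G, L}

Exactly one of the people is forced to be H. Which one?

Alice

The 8 variables together cover exactly {E, F, G, H, I, J, K, L} — 8 values for 8 variables — and F appears only in Liam's list, so Liam = F.
Among the 7 still-open variables, J fits only Grace (and all 7 values in {E, G, H, I, J, K, L} must be used), so Grace = J.
The 6 still-open variables draw from only 6 values {E, G, H, I, K, L}, so each is used; only Omar can be K, hence Omar = K.
The 5 still-open variables together cover exactly {E, G, H, I, L} — 5 values for 5 variables — and H appears only in Alice's list, so Alice = H.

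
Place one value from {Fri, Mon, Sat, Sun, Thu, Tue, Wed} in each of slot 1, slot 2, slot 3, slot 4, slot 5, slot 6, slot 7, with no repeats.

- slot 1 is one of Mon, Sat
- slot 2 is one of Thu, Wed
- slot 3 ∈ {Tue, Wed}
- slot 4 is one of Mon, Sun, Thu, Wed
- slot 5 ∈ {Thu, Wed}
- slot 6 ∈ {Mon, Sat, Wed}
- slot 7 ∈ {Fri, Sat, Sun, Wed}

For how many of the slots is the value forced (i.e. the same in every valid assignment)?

3

The 7 variables together cover exactly {Fri, Mon, Sat, Sun, Thu, Tue, Wed} — 7 values for 7 variables — and Fri appears only in slot 7's list, so slot 7 = Fri.
The 6 still-open variables together cover exactly {Mon, Sat, Sun, Thu, Tue, Wed} — 6 values for 6 variables — and Sun appears only in slot 4's list, so slot 4 = Sun.
Among the 5 still-open variables, Tue fits only slot 3 (and all 5 values in {Mon, Sat, Thu, Tue, Wed} must be used), so slot 3 = Tue.
The 2 variables slot 2 and slot 5 are confined to {Thu, Wed}, which locks those values in; drop them from slot 6.
Determined: slot 3=Tue, slot 4=Sun, slot 7=Fri. The other slots each still have more than one consistent value. That makes 3.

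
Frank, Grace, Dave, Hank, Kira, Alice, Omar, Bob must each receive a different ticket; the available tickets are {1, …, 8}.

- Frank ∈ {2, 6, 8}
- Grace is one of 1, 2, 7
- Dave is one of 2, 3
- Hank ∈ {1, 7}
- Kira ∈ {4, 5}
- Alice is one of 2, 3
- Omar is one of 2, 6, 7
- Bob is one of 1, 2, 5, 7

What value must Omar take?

The 8 variables draw from only 8 values {1, 2, 3, 4, 5, 6, 7, 8}, so each is used; only Kira can be 4, hence Kira = 4.
The 7 still-open variables together cover exactly {1, 2, 3, 5, 6, 7, 8} — 7 values for 7 variables — and 5 appears only in Bob's list, so Bob = 5.
The 6 still-open variables draw from only 6 values {1, 2, 3, 6, 7, 8}, so each is used; only Frank can be 8, hence Frank = 8.
The 5 still-open variables together cover exactly {1, 2, 3, 6, 7} — 5 values for 5 variables — and 6 appears only in Omar's list, so Omar = 6.

6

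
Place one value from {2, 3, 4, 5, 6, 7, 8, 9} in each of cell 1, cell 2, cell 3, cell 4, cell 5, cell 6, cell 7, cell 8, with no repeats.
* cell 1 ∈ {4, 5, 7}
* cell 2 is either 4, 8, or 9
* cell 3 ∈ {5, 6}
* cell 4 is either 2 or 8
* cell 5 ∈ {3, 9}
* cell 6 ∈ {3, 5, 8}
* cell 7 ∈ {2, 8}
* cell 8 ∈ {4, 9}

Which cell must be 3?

cell 5

Among the 8 variables, 6 fits only cell 3 (and all 8 values in {2, 3, 4, 5, 6, 7, 8, 9} must be used), so cell 3 = 6.
Among the 7 still-open variables, 7 fits only cell 1 (and all 7 values in {2, 3, 4, 5, 7, 8, 9} must be used), so cell 1 = 7.
Among the 6 still-open variables, 5 fits only cell 6 (and all 6 values in {2, 3, 4, 5, 8, 9} must be used), so cell 6 = 5.
The 5 still-open variables draw from only 5 values {2, 3, 4, 8, 9}, so each is used; only cell 5 can be 3, hence cell 5 = 3.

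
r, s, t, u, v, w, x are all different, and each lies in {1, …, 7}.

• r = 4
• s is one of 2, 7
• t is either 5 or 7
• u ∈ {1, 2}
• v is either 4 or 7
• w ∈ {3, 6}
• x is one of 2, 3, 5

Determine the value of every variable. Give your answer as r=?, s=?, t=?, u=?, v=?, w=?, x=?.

r=4, s=2, t=5, u=1, v=7, w=6, x=3

r must be 4 (only option left). Strike 4 from v.
That leaves v = 7. Remove 7 from s, t.
s has just one choice, so s = 2. So u, x can't be 2.
t's domain is down to {5}, so t = 5. Remove 5 from x.
u's domain is down to {1}, so u = 1.
x must be 3 (only option left). Remove 3 from w.
w has just one choice, so w = 6.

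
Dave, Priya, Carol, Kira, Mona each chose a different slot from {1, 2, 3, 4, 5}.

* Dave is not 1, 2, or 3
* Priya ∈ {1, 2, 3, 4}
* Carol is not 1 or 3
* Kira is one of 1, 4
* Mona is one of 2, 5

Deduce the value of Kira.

1

Among the 5 variables, 3 fits only Priya (and all 5 values in {1, 2, 3, 4, 5} must be used), so Priya = 3.
Among the 4 still-open variables, 1 fits only Kira (and all 4 values in {1, 2, 4, 5} must be used), so Kira = 1.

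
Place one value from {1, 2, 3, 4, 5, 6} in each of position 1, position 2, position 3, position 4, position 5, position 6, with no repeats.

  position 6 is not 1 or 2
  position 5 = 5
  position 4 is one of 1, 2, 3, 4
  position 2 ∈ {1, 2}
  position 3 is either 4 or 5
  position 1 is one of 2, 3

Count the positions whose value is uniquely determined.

3

position 5 has just one choice, so position 5 = 5. Remove 5 from position 3, position 6.
position 3 must be 4 (only option left). Eliminate 4 elsewhere: position 4, position 6.
The 4 still-open variables draw from only 4 values {1, 2, 3, 6}, so each is used; only position 6 can be 6, hence position 6 = 6.
Determined: position 3=4, position 5=5, position 6=6. The other positions each still have more than one consistent value. That makes 3.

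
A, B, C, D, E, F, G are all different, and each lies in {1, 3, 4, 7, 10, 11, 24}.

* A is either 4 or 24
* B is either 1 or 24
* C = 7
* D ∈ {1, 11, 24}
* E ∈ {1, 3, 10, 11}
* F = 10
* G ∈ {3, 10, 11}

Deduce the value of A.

4

C's domain is down to {7}, so C = 7.
F must be 10 (only option left). So E, G can't be 10.
Among the 5 still-open variables, 4 fits only A (and all 5 values in {1, 3, 4, 11, 24} must be used), so A = 4.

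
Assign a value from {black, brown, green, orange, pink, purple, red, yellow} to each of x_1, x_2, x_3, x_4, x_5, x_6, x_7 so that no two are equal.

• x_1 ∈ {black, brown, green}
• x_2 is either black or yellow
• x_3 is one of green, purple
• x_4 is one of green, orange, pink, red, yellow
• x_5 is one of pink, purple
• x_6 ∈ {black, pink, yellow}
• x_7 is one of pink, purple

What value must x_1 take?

brown

x_5 and x_7 between them cover only {pink, purple} — a naked pair. Remove those values from x_3, x_4, x_6.
x_3 has just one choice, so x_3 = green. Strike green from x_1, x_4.
The 2 variables x_2 and x_6 are confined to {black, yellow}, which locks those values in; drop them from x_1, x_4.
So x_1 = brown.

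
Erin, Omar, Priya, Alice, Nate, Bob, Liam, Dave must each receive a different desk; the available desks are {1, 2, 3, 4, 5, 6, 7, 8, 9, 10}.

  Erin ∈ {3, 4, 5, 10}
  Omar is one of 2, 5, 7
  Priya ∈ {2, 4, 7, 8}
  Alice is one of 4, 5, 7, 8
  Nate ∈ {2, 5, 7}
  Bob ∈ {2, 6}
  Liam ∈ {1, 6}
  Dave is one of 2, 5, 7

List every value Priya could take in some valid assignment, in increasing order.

4, 8

Omar, Nate, Dave between them cover only {2, 5, 7} — a naked triple. Remove those values from Erin, Priya, Alice, Bob.
That leaves Bob = 6. Eliminate 6 elsewhere: Liam.
Liam must be 1 (only option left).
Priya and Alice share exactly the 2 values {4, 8}; by pigeonhole those values go to them, so strike 4, 8 from Erin.
No further eliminations apply; Priya can still be any of 4, 8.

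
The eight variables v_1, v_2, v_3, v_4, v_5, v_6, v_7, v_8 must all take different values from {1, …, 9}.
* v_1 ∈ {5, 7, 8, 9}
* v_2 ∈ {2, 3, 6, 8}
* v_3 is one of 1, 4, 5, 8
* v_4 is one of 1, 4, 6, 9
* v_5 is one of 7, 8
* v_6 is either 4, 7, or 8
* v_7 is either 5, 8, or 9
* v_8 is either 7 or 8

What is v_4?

6

v_5 and v_8 between them cover only {7, 8} — a naked pair. Remove those values from v_1, v_2, v_3, v_6, v_7.
v_6 must be 4 (only option left). So v_3, v_4 can't be 4.
v_1 and v_7 share exactly the 2 values {5, 9}; by pigeonhole those values go to them, so strike 5, 9 from v_3, v_4.
v_3 has just one choice, so v_3 = 1. Eliminate 1 elsewhere: v_4.
So v_4 = 6.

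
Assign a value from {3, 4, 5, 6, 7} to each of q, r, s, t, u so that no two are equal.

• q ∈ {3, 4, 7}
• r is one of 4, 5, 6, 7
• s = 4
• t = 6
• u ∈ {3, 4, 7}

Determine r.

5

s's domain is down to {4}, so s = 4. So q, r, u can't be 4.
t's domain is down to {6}, so t = 6. So r can't be 6.
The 3 still-open variables together cover exactly {3, 5, 7} — 3 values for 3 variables — and 5 appears only in r's list, so r = 5.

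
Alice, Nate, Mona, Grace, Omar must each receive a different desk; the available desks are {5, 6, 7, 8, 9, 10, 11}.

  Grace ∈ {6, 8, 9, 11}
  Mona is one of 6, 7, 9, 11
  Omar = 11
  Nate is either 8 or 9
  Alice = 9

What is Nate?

Alice's domain is down to {9}, so Alice = 9. Remove 9 from Nate, Mona, Grace.
So Nate = 8.

8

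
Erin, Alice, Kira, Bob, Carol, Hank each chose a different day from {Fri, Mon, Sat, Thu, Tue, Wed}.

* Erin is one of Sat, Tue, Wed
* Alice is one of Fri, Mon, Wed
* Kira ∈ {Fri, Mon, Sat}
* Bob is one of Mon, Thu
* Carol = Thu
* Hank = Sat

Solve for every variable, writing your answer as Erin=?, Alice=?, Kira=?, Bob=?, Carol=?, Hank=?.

Carol's domain is down to {Thu}, so Carol = Thu. Eliminate Thu elsewhere: Bob.
Hank's domain is down to {Sat}, so Hank = Sat. Eliminate Sat elsewhere: Erin, Kira.
That leaves Bob = Mon. Eliminate Mon elsewhere: Alice, Kira.
Kira's domain is down to {Fri}, so Kira = Fri. Remove Fri from Alice.
Alice's domain is down to {Wed}, so Alice = Wed. Remove Wed from Erin.
Erin's domain is down to {Tue}, so Erin = Tue.

Erin=Tue, Alice=Wed, Kira=Fri, Bob=Mon, Carol=Thu, Hank=Sat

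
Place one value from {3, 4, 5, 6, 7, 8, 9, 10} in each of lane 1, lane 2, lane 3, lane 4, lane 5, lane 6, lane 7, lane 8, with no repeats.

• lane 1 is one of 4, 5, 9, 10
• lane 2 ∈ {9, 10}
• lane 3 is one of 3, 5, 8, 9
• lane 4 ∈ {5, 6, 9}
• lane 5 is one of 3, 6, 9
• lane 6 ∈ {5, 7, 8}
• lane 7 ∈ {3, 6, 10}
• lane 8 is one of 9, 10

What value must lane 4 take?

The 8 variables together cover exactly {3, 4, 5, 6, 7, 8, 9, 10} — 8 values for 8 variables — and 4 appears only in lane 1's list, so lane 1 = 4.
The 7 still-open variables draw from only 7 values {3, 5, 6, 7, 8, 9, 10}, so each is used; only lane 6 can be 7, hence lane 6 = 7.
The 6 still-open variables draw from only 6 values {3, 5, 6, 8, 9, 10}, so each is used; only lane 3 can be 8, hence lane 3 = 8.
The 5 still-open variables draw from only 5 values {3, 5, 6, 9, 10}, so each is used; only lane 4 can be 5, hence lane 4 = 5.

5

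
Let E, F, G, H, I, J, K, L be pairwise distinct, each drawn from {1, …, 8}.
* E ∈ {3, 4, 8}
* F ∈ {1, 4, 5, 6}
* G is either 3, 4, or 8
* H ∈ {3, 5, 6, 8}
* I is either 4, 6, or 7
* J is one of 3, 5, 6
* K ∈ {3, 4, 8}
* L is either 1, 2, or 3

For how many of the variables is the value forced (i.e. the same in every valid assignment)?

3

The 8 variables together cover exactly {1, 2, 3, 4, 5, 6, 7, 8} — 8 values for 8 variables — and 2 appears only in L's list, so L = 2.
The 7 still-open variables draw from only 7 values {1, 3, 4, 5, 6, 7, 8}, so each is used; only F can be 1, hence F = 1.
The 6 still-open variables draw from only 6 values {3, 4, 5, 6, 7, 8}, so each is used; only I can be 7, hence I = 7.
The 3 variables E, G, K are confined to {3, 4, 8}, which locks those values in; drop them from H, J.
Determined: F=1, I=7, L=2. The other variables each still have more than one consistent value. That makes 3.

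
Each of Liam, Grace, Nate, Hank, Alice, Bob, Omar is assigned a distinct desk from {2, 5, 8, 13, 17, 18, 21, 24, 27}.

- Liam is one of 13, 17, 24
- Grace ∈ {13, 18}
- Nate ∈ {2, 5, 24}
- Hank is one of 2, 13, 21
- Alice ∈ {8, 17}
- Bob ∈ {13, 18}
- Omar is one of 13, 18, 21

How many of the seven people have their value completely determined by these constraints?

Grace and Bob between them cover only {13, 18} — a naked pair. Remove those values from Liam, Hank, Omar.
Omar has just one choice, so Omar = 21. Eliminate 21 elsewhere: Hank.
That leaves Hank = 2. Eliminate 2 elsewhere: Nate.
Determined: Hank=2, Omar=21. The other people each still have more than one consistent value. That makes 2.

2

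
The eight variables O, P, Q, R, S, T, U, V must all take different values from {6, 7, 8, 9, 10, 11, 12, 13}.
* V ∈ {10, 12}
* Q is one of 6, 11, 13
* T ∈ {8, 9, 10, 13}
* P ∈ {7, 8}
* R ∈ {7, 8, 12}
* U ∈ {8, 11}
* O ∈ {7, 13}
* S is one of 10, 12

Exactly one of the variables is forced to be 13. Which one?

O

Among the 8 variables, 6 fits only Q (and all 8 values in {6, 7, 8, 9, 10, 11, 12, 13} must be used), so Q = 6.
The 7 still-open variables draw from only 7 values {7, 8, 9, 10, 11, 12, 13}, so each is used; only T can be 9, hence T = 9.
The 6 still-open variables together cover exactly {7, 8, 10, 11, 12, 13} — 6 values for 6 variables — and 11 appears only in U's list, so U = 11.
Among the 5 still-open variables, 13 fits only O (and all 5 values in {7, 8, 10, 12, 13} must be used), so O = 13.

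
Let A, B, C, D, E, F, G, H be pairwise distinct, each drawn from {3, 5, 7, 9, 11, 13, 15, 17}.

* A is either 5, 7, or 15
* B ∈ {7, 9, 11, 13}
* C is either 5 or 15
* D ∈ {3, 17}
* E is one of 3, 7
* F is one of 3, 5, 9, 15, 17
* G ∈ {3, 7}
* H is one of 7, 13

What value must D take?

The 8 variables together cover exactly {3, 5, 7, 9, 11, 13, 15, 17} — 8 values for 8 variables — and 11 appears only in B's list, so B = 11.
The 7 still-open variables draw from only 7 values {3, 5, 7, 9, 13, 15, 17}, so each is used; only F can be 9, hence F = 9.
The 6 still-open variables draw from only 6 values {3, 5, 7, 13, 15, 17}, so each is used; only H can be 13, hence H = 13.
The 5 still-open variables together cover exactly {3, 5, 7, 15, 17} — 5 values for 5 variables — and 17 appears only in D's list, so D = 17.

17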